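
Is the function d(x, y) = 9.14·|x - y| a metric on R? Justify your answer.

Yes. Since |x - y| is a metric on R and 9.14 > 0, the positive scalar multiple 9.14·|x - y| is also a metric: scaling by a positive constant preserves non-negativity, identity (d=0 ⟺ |x-y|=0 ⟺ x=y), symmetry, and the triangle inequality.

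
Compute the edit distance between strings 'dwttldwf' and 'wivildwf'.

Let D[i][j] be the edit distance between the first i characters of 'dwttldwf' and the first j characters of 'wivildwf', with D[i][0] = i, D[0][j] = j, and D[i][j] = D[i-1][j-1] if the characters match, else 1 + min(D[i-1][j], D[i][j-1], D[i-1][j-1]). Filling the table (rows: prefixes of 'dwttldwf', columns: prefixes of 'wivildwf'):
     ε  w  i  v  i  l  d  w  f
  ε  0  1  2  3  4  5  6  7  8
  d  1  1  2  3  4  5  5  6  7
  w  2  1  2  3  4  5  6  5  6
  t  3  2  2  3  4  5  6  6  6
  t  4  3  3  3  4  5  6  7  7
  l  5  4  4  4  4  4  5  6  7
  d  6  5  5  5  5  5  4  5  6
  w  7  6  6  6  6  6  5  4  5
  f  8  7  7  7  7  7  6  5  4
The bottom-right entry gives D[8][8] = 4, so no sequence of fewer than 4 edits works. Backtracking through the table gives one optimal edit sequence (4 edits):
  dwttldwf → wwttldwf (sub d→w @1)
  wwttldwf → wittldwf (sub w→i @2)
  wittldwf → wivtldwf (sub t→v @3)
  wivtldwf → wivildwf (sub t→i @4)
Edit distance = 4.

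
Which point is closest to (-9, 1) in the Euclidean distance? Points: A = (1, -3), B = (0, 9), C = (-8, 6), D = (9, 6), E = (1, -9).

Distances: d(A) ≈ 10.7703, d(B) ≈ 12.0416, d(C) ≈ 5.099, d(D) ≈ 18.6815, d(E) ≈ 14.1421. Nearest: C = (-8, 6) with distance 5.099.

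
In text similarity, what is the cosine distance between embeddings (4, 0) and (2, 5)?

With u = (4, 0), v = (2, 5):
u·v = 4·2 + 0·5 = 8 + 0 = 8.
|u| = √(4² + 0²) = √16, |v| = √(2² + 5²) = √29, so |u||v| = √(16·29) = √464.
cos θ = (u·v)/(|u||v|) = 8/√464 ≈ 0.3714
Cosine distance = 1 - cos θ ≈ 1 - 0.3714 = 0.6286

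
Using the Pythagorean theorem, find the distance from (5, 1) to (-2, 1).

√(Σ(x_i - y_i)²) = √((5 - (-2))² + (1 - 1)²)
= √(7² + 0²) = √(49 + 0) = √49 = 7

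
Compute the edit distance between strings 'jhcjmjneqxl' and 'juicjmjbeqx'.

Let D[i][j] be the edit distance between the first i characters of 'jhcjmjneqxl' and the first j characters of 'juicjmjbeqx', with D[i][0] = i, D[0][j] = j, and D[i][j] = D[i-1][j-1] if the characters match, else 1 + min(D[i-1][j], D[i][j-1], D[i-1][j-1]). Filling the table (rows: prefixes of 'jhcjmjneqxl', columns: prefixes of 'juicjmjbeqx'):
     ε  j  u  i  c  j  m  j  b  e  q  x
  ε  0  1  2  3  4  5  6  7  8  9 10 11
  j  1  0  1  2  3  4  5  6  7  8  9 10
  h  2  1  1  2  3  4  5  6  7  8  9 10
  c  3  2  2  2  2  3  4  5  6  7  8  9
  j  4  3  3  3  3  2  3  4  5  6  7  8
  m  5  4  4  4  4  3  2  3  4  5  6  7
  j  6  5  5  5  5  4  3  2  3  4  5  6
  n  7  6  6  6  6  5  4  3  3  4  5  6
  e  8  7  7  7  7  6  5  4  4  3  4  5
  q  9  8  8  8  8  7  6  5  5  4  3  4
  x 10  9  9  9  9  8  7  6  6  5  4  3
  l 11 10 10 10 10  9  8  7  7  6  5  4
The bottom-right entry gives D[11][11] = 4, so no sequence of fewer than 4 edits works. Backtracking through the table gives one optimal edit sequence (4 edits):
  jhcjmjneqxl → juhcjmjneqxl (ins u @2)
  juhcjmjneqxl → juicjmjneqxl (sub h→i @3)
  juicjmjneqxl → juicjmjbeqxl (sub n→b @8)
  juicjmjbeqxl → juicjmjbeqx (del l @12)
Edit distance = 4.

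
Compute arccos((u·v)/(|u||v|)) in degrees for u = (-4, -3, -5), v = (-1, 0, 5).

With u = (-4, -3, -5), v = (-1, 0, 5):
u·v = (-4)·(-1) + (-3)·0 + (-5)·5 = 4 + 0 + (-25) = -21.
|u| = √((-4)² + (-3)² + (-5)²) = √50, |v| = √((-1)² + 0² + 5²) = √26, so |u||v| = √(50·26) = √1300.
cos θ = (u·v)/(|u||v|) = -21/√1300 ≈ -0.582435
θ = arccos(-0.582435) ≈ 125.62°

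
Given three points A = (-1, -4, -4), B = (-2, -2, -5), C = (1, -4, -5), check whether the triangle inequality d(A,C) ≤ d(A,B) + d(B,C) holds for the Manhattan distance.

d(A,B) = 1 + 2 + 1 = 4, d(B,C) = 3 + 2 + 0 = 5, d(A,C) = 2 + 0 + 1 = 3.
d(A,C) = 3 ≤ 4 + 5 = 9. Triangle inequality is satisfied.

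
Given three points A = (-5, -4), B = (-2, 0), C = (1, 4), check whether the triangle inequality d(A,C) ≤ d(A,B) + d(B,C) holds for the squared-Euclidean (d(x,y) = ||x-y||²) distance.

d(A,B) = 3² + 4² = 25, d(B,C) = 3² + 4² = 25, d(A,C) = 6² + 8² = 100.
d(A,C) = 100 > 25 + 25 = 50. Triangle inequality is VIOLATED. (Squared-Euclidean is not a metric — this is a counterexample.)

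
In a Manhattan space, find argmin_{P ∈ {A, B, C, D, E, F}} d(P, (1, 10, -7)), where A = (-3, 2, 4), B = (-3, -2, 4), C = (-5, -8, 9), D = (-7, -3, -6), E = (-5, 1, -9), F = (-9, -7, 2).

Distances: d(A) = 23, d(B) = 27, d(C) = 40, d(D) = 22, d(E) = 17, d(F) = 36. Nearest: E = (-5, 1, -9) with distance 17.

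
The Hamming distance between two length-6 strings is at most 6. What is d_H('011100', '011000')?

Differing positions: 4. Hamming distance = 1. The maximum possible Hamming distance for length-6 strings is 6, so d_H/6 = 1/6 ≈ 0.1667.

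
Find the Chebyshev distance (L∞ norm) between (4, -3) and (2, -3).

max(|x_i - y_i|) = max(|4 - 2|, |-3 - (-3)|) = max(2, 0) = 2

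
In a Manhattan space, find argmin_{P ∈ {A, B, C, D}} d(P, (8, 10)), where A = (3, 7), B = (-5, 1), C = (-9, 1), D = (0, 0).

Distances: d(A) = 8, d(B) = 22, d(C) = 26, d(D) = 18. Nearest: A = (3, 7) with distance 8.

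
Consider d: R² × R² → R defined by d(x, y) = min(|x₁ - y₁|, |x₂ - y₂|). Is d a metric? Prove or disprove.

No. d fails identity of indiscernibles: take x = (-1, 0) and y = (-1, 5). Then d(x,y) = min(|-1 - (-1)|, |0 - 5|) = min(0, 5) = 0, yet x ≠ y.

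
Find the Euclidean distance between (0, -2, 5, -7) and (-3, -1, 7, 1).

√(Σ(x_i - y_i)²) = √((0 - (-3))² + (-2 - (-1))² + (5 - 7)² + (-7 - 1)²)
= √(3² + (-1)² + (-2)² + (-8)²) = √(9 + 1 + 4 + 64) = √78 ≈ 8.8318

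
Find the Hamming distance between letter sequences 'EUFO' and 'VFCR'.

Differing positions: 1, 2, 3, 4. Hamming distance = 4.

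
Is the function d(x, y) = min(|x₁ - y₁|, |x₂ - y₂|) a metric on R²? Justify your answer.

No. d fails identity of indiscernibles: take x = (1, 0) and y = (1, 8). Then d(x,y) = min(|1 - 1|, |0 - 8|) = min(0, 8) = 0, yet x ≠ y.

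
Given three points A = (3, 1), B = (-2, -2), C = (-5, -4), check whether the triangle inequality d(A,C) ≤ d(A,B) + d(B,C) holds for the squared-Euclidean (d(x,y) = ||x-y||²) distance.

d(A,B) = 5² + 3² = 34, d(B,C) = 3² + 2² = 13, d(A,C) = 8² + 5² = 89.
d(A,C) = 89 > 34 + 13 = 47. Triangle inequality is VIOLATED. (Squared-Euclidean is not a metric — this is a counterexample.)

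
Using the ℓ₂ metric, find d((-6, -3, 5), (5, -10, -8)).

√(Σ(x_i - y_i)²) = √((-6 - 5)² + (-3 - (-10))² + (5 - (-8))²)
= √((-11)² + 7² + 13²) = √(121 + 49 + 169) = √339 ≈ 18.412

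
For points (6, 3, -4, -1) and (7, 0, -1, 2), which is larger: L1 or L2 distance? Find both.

L1 = |6 - 7| + |3 - 0| + |-4 - (-1)| + |-1 - 2| = 1 + 3 + 3 + 3 = 10
L2 = √(1² + 3² + 3² + 3²) = √28 ≈ 5.2915
L1 ≥ L2 always (equality iff movement is along one axis); L1 > L2 here.
Ratio L1/L2 = 10/√28 ≈ 1.8898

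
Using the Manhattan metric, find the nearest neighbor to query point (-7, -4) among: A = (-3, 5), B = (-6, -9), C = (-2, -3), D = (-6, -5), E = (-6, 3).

Distances: d(A) = 13, d(B) = 6, d(C) = 6, d(D) = 2, d(E) = 8. Nearest: D = (-6, -5) with distance 2.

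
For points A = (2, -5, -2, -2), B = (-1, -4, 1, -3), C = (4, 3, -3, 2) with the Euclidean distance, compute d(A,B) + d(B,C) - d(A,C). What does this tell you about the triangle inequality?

d(A,B) = √(3² + 1² + 3² + 1²) = √20 ≈ 4.4721, d(B,C) = √(5² + 7² + 4² + 5²) = √115 ≈ 10.7238, d(A,C) = √(2² + 8² + 1² + 4²) = √85 ≈ 9.2195.
d(A,B) + d(B,C) - d(A,C) = 4.4721 + 10.7238 - 9.2195 = 15.1959 - 9.2195 = 5.9764 (to 4 decimal places). This is ≥ 0, so the triangle inequality holds for these points.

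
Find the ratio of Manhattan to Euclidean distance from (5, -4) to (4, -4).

L1 = |5 - 4| + |-4 - (-4)| = 1 + 0 = 1
L2 = √(1² + 0²) = √1 = 1
L1 ≥ L2 always (equality iff movement is along one axis); L1 = L2 here (movement is along a single axis).
Ratio L1/L2 = 1/1 = 1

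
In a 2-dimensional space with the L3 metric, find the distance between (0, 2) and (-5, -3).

(Σ|x_i - y_i|^3)^(1/3) = (|0 - (-5)|^3 + |2 - (-3)|^3)^(1/3)
= (5^3 + 5^3)^(1/3) = (125 + 125)^(1/3) = (250)^(1/3) ≈ 6.2996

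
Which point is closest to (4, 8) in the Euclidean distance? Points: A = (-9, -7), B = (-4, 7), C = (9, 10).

Distances: d(A) ≈ 19.8494, d(B) ≈ 8.0623, d(C) ≈ 5.3852. Nearest: C = (9, 10) with distance 5.3852.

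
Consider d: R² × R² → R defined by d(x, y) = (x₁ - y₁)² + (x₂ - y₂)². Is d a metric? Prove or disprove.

No. The squared Euclidean distance fails the triangle inequality. Counterexample: x = (0, 0), y = (3, 4), z = (6, 8). d(x,z) = 6² + 8² = 100, but d(x,y) + d(y,z) = (3² + 4²) + (3² + 4²) = 25 + 25 = 50. Since 100 > 50, the triangle inequality is violated. (Note: √d, the ordinary Euclidean distance, IS a metric.)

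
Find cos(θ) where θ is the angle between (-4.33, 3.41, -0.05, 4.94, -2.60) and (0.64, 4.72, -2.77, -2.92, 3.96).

With u = (-4.33, 3.41, -0.05, 4.94, -2.60), v = (0.64, 4.72, -2.77, -2.92, 3.96):
u·v = (-4.33)·0.64 + 3.41·4.72 + (-0.05)·(-2.77) + 4.94·(-2.92) + (-2.6)·3.96 = (-2.7712) + 16.0952 + 0.1385 + (-14.4248) + (-10.296) = -11.2583.
|u| = √((-4.33)² + 3.41² + (-0.05)² + 4.94² + (-2.6)²) = √(18.7489 + 11.6281 + 0.0025 + 24.4036 + 6.76) = √61.5431, |v| = √(0.64² + 4.72² + (-2.77)² + (-2.92)² + 3.96²) = √(0.4096 + 22.2784 + 7.6729 + 8.5264 + 15.6816) = √54.5689.
cos θ = (u·v)/(|u||v|) = -11.2583/(√61.5431·√54.5689) ≈ -0.1943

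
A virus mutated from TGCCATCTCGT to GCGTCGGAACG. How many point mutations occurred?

Differing positions: 1, 2, 3, 4, 5, 6, 7, 8, 9, 10, 11. Hamming distance = 11.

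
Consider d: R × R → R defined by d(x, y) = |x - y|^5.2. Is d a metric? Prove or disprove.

No. d(x,y) = |x-y|^5.2 fails the triangle inequality since p = 5.2 > 1. Counterexample: x = 1, y = 5, z = 10. d(x,z) = |1 - 10|^5.2 = 9^5.2 ≈ 91634.9293, but d(x,y) + d(y,z) = 4^5.2 + 5^5.2 ≈ 1351.1761 + 4311.6552 = 5662.8313. Since 91634.9293 > 5662.8313, the triangle inequality is violated.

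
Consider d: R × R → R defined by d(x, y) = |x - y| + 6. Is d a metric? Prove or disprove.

No. d fails identity of indiscernibles (specifically d(x,x) = 0): d(-8, -8) = |-8 - (-8)| + 6 = 0 + 6 = 6 ≠ 0.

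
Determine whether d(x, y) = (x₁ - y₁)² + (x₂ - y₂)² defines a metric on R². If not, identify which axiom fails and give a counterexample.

No. The squared Euclidean distance fails the triangle inequality. Counterexample: x = (0, 0), y = (3, 4), z = (6, 8). d(x,z) = 6² + 8² = 100, but d(x,y) + d(y,z) = (3² + 4²) + (3² + 4²) = 25 + 25 = 50. Since 100 > 50, the triangle inequality is violated. (Note: √d, the ordinary Euclidean distance, IS a metric.)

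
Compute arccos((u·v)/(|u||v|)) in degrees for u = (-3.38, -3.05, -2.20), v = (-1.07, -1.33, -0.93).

With u = (-3.38, -3.05, -2.20), v = (-1.07, -1.33, -0.93):
u·v = (-3.38)·(-1.07) + (-3.05)·(-1.33) + (-2.2)·(-0.93) = 3.6166 + 4.0565 + 2.046 = 9.7191.
|u| = √((-3.38)² + (-3.05)² + (-2.2)²) = √(11.4244 + 9.3025 + 4.84) = √25.5669, |v| = √((-1.07)² + (-1.33)² + (-0.93)²) = √(1.1449 + 1.7689 + 0.8649) = √3.7787.
cos θ = (u·v)/(|u||v|) = 9.7191/(√25.5669·√3.7787) ≈ 0.988817
θ = arccos(0.988817) ≈ 8.58°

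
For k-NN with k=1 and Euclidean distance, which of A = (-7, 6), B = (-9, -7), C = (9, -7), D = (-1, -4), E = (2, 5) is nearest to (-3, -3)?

Distances: d(A) ≈ 9.8489, d(B) ≈ 7.2111, d(C) ≈ 12.6491, d(D) ≈ 2.2361, d(E) ≈ 9.434. Nearest: D = (-1, -4) with distance 2.2361.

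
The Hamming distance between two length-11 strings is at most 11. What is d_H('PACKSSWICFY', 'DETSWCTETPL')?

Differing positions: 1, 2, 3, 4, 5, 6, 7, 8, 9, 10, 11. Hamming distance = 11. The maximum possible Hamming distance for length-11 strings is 11, so d_H/11 = 11/11 = 1.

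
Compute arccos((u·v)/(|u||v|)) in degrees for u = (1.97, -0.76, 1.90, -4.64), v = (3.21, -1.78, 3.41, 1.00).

With u = (1.97, -0.76, 1.90, -4.64), v = (3.21, -1.78, 3.41, 1.00):
u·v = 1.97·3.21 + (-0.76)·(-1.78) + 1.9·3.41 + (-4.64)·1 = 6.3237 + 1.3528 + 6.479 + (-4.64) = 9.5155.
|u| = √(1.97² + (-0.76)² + 1.9² + (-4.64)²) = √(3.8809 + 0.5776 + 3.61 + 21.5296) = √29.5981, |v| = √(3.21² + (-1.78)² + 3.41² + 1²) = √(10.3041 + 3.1684 + 11.6281 + 1) = √26.1006.
cos θ = (u·v)/(|u||v|) = 9.5155/(√29.5981·√26.1006) ≈ 0.342353
θ = arccos(0.342353) ≈ 69.98°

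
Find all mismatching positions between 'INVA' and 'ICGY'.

Differing positions: 2, 3, 4. Hamming distance = 3.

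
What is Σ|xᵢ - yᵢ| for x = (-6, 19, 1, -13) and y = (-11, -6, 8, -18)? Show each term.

Σ|x_i - y_i| = |-6 - (-11)| + |19 - (-6)| + |1 - 8| + |-13 - (-18)| = 5 + 25 + 7 + 5 = 42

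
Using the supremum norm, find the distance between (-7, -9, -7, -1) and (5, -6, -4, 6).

max(|x_i - y_i|) = max(|-7 - 5|, |-9 - (-6)|, |-7 - (-4)|, |-1 - 6|) = max(12, 3, 3, 7) = 12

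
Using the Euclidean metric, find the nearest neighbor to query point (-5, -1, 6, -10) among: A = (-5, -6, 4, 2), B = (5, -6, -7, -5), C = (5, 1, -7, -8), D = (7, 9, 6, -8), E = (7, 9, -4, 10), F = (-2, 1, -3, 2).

Distances: d(A) ≈ 13.1529, d(B) ≈ 17.8606, d(C) ≈ 16.6433, d(D) ≈ 15.748, d(E) ≈ 27.2764, d(F) ≈ 15.4272. Nearest: A = (-5, -6, 4, 2) with distance 13.1529.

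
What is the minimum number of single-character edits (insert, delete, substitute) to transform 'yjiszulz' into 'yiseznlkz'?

Let D[i][j] be the edit distance between the first i characters of 'yjiszulz' and the first j characters of 'yiseznlkz', with D[i][0] = i, D[0][j] = j, and D[i][j] = D[i-1][j-1] if the characters match, else 1 + min(D[i-1][j], D[i][j-1], D[i-1][j-1]). Filling the table (rows: prefixes of 'yjiszulz', columns: prefixes of 'yiseznlkz'):
     ε  y  i  s  e  z  n  l  k  z
  ε  0  1  2  3  4  5  6  7  8  9
  y  1  0  1  2  3  4  5  6  7  8
  j  2  1  1  2  3  4  5  6  7  8
  i  3  2  1  2  3  4  5  6  7  8
  s  4  3  2  1  2  3  4  5  6  7
  z  5  4  3  2  2  2  3  4  5  6
  u  6  5  4  3  3  3  3  4  5  6
  l  7  6  5  4  4  4  4  3  4  5
  z  8  7  6  5  5  4  5  4  4  4
The bottom-right entry gives D[8][9] = 4, so no sequence of fewer than 4 edits works. Backtracking through the table gives one optimal edit sequence (4 edits):
  yjiszulz → yiszulz (del j @2)
  yiszulz → yisezulz (ins e @4)
  yisezulz → yiseznlz (sub u→n @6)
  yiseznlz → yiseznlkz (ins k @8)
Edit distance = 4.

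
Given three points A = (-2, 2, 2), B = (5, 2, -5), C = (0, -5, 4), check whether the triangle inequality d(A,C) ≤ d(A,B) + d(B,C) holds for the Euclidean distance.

d(A,B) = √(7² + 0² + 7²) = √98 ≈ 9.8995, d(B,C) = √(5² + 7² + 9²) = √155 ≈ 12.4499, d(A,C) = √(2² + 7² + 2²) = √57 ≈ 7.5498.
d(A,C) ≈ 7.5498 ≤ 9.8995 + 12.4499 = 22.3494. Triangle inequality is satisfied.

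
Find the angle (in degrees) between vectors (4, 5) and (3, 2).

With u = (4, 5), v = (3, 2):
u·v = 4·3 + 5·2 = 12 + 10 = 22.
|u| = √(4² + 5²) = √41, |v| = √(3² + 2²) = √13, so |u||v| = √(41·13) = √533.
cos θ = (u·v)/(|u||v|) = 22/√533 ≈ 0.952926
θ = arccos(0.952926) ≈ 17.65°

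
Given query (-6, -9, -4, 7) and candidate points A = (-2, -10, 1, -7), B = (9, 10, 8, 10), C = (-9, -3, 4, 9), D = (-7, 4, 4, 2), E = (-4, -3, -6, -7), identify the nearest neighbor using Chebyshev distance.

Distances: d(A) = 14, d(B) = 19, d(C) = 8, d(D) = 13, d(E) = 14. Nearest: C = (-9, -3, 4, 9) with distance 8.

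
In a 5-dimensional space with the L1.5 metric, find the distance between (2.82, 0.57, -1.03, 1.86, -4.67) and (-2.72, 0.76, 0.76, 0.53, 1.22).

(Σ|x_i - y_i|^1.5)^(1/1.5) = (|2.82 - (-2.72)|^1.5 + |0.57 - 0.76|^1.5 + |-1.03 - 0.76|^1.5 + |1.86 - 0.53|^1.5 + |-4.67 - 1.22|^1.5)^(1/1.5)
= (5.54^1.5 + 0.19^1.5 + 1.79^1.5 + 1.33^1.5 + 5.89^1.5)^(1/1.5) ≈ (13.0396 + 0.0828 + 2.3949 + 1.5338 + 14.2946)^(1/1.5) = (31.3457)^(1/1.5) ≈ 9.9415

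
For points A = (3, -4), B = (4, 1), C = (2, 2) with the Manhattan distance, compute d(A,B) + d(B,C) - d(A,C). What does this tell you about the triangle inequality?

d(A,B) = 1 + 5 = 6, d(B,C) = 2 + 1 = 3, d(A,C) = 1 + 6 = 7.
d(A,B) + d(B,C) - d(A,C) = 6 + 3 - 7 = 9 - 7 = 2. This is ≥ 0, so the triangle inequality holds for these points.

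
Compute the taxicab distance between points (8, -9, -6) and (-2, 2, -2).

Σ|x_i - y_i| = |8 - (-2)| + |-9 - 2| + |-6 - (-2)| = 10 + 11 + 4 = 25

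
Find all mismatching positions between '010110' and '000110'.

Differing positions: 2. Hamming distance = 1.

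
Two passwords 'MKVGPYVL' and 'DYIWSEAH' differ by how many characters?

Differing positions: 1, 2, 3, 4, 5, 6, 7, 8. Hamming distance = 8.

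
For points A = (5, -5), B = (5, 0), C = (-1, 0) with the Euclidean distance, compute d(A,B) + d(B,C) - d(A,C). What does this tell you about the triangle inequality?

d(A,B) = √(0² + 5²) = √25 = 5, d(B,C) = √(6² + 0²) = √36 = 6, d(A,C) = √(6² + 5²) = √61 ≈ 7.8102.
d(A,B) + d(B,C) - d(A,C) = 5 + 6 - 7.8102 = 11 - 7.8102 = 3.1898 (to 4 decimal places). This is ≥ 0, so the triangle inequality holds for these points.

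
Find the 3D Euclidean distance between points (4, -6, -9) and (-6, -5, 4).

√(Σ(x_i - y_i)²) = √((4 - (-6))² + (-6 - (-5))² + (-9 - 4)²)
= √(10² + (-1)² + (-13)²) = √(100 + 1 + 169) = √270 ≈ 16.4317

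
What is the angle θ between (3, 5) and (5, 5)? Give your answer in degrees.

With u = (3, 5), v = (5, 5):
u·v = 3·5 + 5·5 = 15 + 25 = 40.
|u| = √(3² + 5²) = √34, |v| = √(5² + 5²) = √50, so |u||v| = √(34·50) = √1700.
cos θ = (u·v)/(|u||v|) = 40/√1700 ≈ 0.970143
θ = arccos(0.970143) ≈ 14.04°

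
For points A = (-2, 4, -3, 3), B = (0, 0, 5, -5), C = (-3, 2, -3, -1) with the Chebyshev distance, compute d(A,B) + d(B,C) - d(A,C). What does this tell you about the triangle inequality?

d(A,B) = max(2, 4, 8, 8) = 8, d(B,C) = max(3, 2, 8, 4) = 8, d(A,C) = max(1, 2, 0, 4) = 4.
d(A,B) + d(B,C) - d(A,C) = 8 + 8 - 4 = 16 - 4 = 12. This is ≥ 0, so the triangle inequality holds for these points.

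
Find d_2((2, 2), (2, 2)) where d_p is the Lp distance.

(Σ|x_i - y_i|^2)^(1/2) = (|2 - 2|^2 + |2 - 2|^2)^(1/2)
= (0^2 + 0^2)^(1/2) = (0 + 0)^(1/2) = (0)^(1/2) = 0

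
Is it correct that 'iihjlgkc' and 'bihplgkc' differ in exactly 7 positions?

Differing positions: 1, 4. Hamming distance = 2, so the claim that d_H = 7 is false.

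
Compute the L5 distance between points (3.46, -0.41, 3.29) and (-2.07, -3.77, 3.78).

(Σ|x_i - y_i|^5)^(1/5) = (|3.46 - (-2.07)|^5 + |-0.41 - (-3.77)|^5 + |3.29 - 3.78|^5)^(1/5)
= (5.53^5 + 3.36^5 + 0.49^5)^(1/5) ≈ (5171.6087 + 428.249 + 0.0282)^(1/5) = (5599.8859)^(1/5) ≈ 5.6187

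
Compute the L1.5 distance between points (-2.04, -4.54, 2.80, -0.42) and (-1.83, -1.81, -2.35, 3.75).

(Σ|x_i - y_i|^1.5)^(1/1.5) = (|-2.04 - (-1.83)|^1.5 + |-4.54 - (-1.81)|^1.5 + |2.8 - (-2.35)|^1.5 + |-0.42 - 3.75|^1.5)^(1/1.5)
= (0.21^1.5 + 2.73^1.5 + 5.15^1.5 + 4.17^1.5)^(1/1.5) ≈ (0.0962 + 4.5107 + 11.6872 + 8.5154)^(1/1.5) = (24.8095)^(1/1.5) ≈ 8.5064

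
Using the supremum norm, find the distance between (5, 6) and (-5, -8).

max(|x_i - y_i|) = max(|5 - (-5)|, |6 - (-8)|) = max(10, 14) = 14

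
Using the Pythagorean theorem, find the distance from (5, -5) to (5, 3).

√(Σ(x_i - y_i)²) = √((5 - 5)² + (-5 - 3)²)
= √(0² + (-8)²) = √(0 + 64) = √64 = 8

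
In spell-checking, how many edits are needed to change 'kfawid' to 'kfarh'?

Let D[i][j] be the edit distance between the first i characters of 'kfawid' and the first j characters of 'kfarh', with D[i][0] = i, D[0][j] = j, and D[i][j] = D[i-1][j-1] if the characters match, else 1 + min(D[i-1][j], D[i][j-1], D[i-1][j-1]). Filling the table (rows: prefixes of 'kfawid', columns: prefixes of 'kfarh'):
     ε  k  f  a  r  h
  ε  0  1  2  3  4  5
  k  1  0  1  2  3  4
  f  2  1  0  1  2  3
  a  3  2  1  0  1  2
  w  4  3  2  1  1  2
  i  5  4  3  2  2  2
  d  6  5  4  3  3  3
The bottom-right entry gives D[6][5] = 3, so no sequence of fewer than 3 edits works. Backtracking through the table gives one optimal edit sequence (3 edits):
  kfawid → kfaid (del w @4)
  kfaid → kfard (sub i→r @4)
  kfard → kfarh (sub d→h @5)
Edit distance = 3.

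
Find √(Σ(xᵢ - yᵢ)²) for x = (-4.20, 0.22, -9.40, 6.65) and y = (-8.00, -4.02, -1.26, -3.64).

√(Σ(x_i - y_i)²) = √((-4.2 - (-8))² + (0.22 - (-4.02))² + (-9.4 - (-1.26))² + (6.65 - (-3.64))²)
= √(3.8² + 4.24² + (-8.14)² + 10.29²) = √(14.44 + 17.9776 + 66.2596 + 105.8841) = √204.5613 ≈ 14.3025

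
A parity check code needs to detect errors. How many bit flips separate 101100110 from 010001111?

Differing positions: 1, 2, 3, 4, 6, 9. Hamming distance = 6.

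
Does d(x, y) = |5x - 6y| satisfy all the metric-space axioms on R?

No. d fails symmetry: d(9, 2) = |5·9 - 6·2| = |33| = 33, but d(2, 9) = |5·2 - 6·9| = |-44| = 44. Since 33 ≠ 44, d(x,y) ≠ d(y,x) in general.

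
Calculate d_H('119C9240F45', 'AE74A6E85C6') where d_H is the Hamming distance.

Differing positions: 1, 2, 3, 4, 5, 6, 7, 8, 9, 10, 11. Hamming distance = 11.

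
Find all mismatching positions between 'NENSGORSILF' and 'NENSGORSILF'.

Differing positions: none. Hamming distance = 0.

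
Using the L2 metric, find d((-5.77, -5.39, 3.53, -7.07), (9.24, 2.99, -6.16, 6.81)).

√(Σ(x_i - y_i)²) = √((-5.77 - 9.24)² + (-5.39 - 2.99)² + (3.53 - (-6.16))² + (-7.07 - 6.81)²)
= √((-15.01)² + (-8.38)² + 9.69² + (-13.88)²) = √(225.3001 + 70.2244 + 93.8961 + 192.6544) = √582.075 ≈ 24.1262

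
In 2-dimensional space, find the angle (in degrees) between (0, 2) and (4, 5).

With u = (0, 2), v = (4, 5):
u·v = 0·4 + 2·5 = 0 + 10 = 10.
|u| = √(0² + 2²) = √4, |v| = √(4² + 5²) = √41, so |u||v| = √(4·41) = √164.
cos θ = (u·v)/(|u||v|) = 10/√164 ≈ 0.780869
θ = arccos(0.780869) ≈ 38.66°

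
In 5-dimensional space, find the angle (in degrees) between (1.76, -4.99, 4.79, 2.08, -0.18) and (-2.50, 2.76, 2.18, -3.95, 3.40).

With u = (1.76, -4.99, 4.79, 2.08, -0.18), v = (-2.50, 2.76, 2.18, -3.95, 3.40):
u·v = 1.76·(-2.5) + (-4.99)·2.76 + 4.79·2.18 + 2.08·(-3.95) + (-0.18)·3.4 = (-4.4) + (-13.7724) + 10.4422 + (-8.216) + (-0.612) = -16.5582.
|u| = √(1.76² + (-4.99)² + 4.79² + 2.08² + (-0.18)²) = √(3.0976 + 24.9001 + 22.9441 + 4.3264 + 0.0324) = √55.3006, |v| = √((-2.5)² + 2.76² + 2.18² + (-3.95)² + 3.4²) = √(6.25 + 7.6176 + 4.7524 + 15.6025 + 11.56) = √45.7825.
cos θ = (u·v)/(|u||v|) = -16.5582/(√55.3006·√45.7825) ≈ -0.329078
θ = arccos(-0.329078) ≈ 109.21°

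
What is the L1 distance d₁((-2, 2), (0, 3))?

Σ|x_i - y_i| = |-2 - 0| + |2 - 3| = 2 + 1 = 3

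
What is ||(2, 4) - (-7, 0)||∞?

max(|x_i - y_i|) = max(|2 - (-7)|, |4 - 0|) = max(9, 4) = 9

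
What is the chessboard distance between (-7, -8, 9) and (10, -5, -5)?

max(|x_i - y_i|) = max(|-7 - 10|, |-8 - (-5)|, |9 - (-5)|) = max(17, 3, 14) = 17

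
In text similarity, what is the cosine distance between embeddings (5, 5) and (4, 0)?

With u = (5, 5), v = (4, 0):
u·v = 5·4 + 5·0 = 20 + 0 = 20.
|u| = √(5² + 5²) = √50, |v| = √(4² + 0²) = √16, so |u||v| = √(50·16) = √800.
cos θ = (u·v)/(|u||v|) = 20/√800 ≈ 0.7071
Cosine distance = 1 - cos θ ≈ 1 - 0.7071 = 0.2929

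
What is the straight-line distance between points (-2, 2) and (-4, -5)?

√(Σ(x_i - y_i)²) = √((-2 - (-4))² + (2 - (-5))²)
= √(2² + 7²) = √(4 + 49) = √53 ≈ 7.2801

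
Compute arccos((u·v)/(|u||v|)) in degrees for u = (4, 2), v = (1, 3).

With u = (4, 2), v = (1, 3):
u·v = 4·1 + 2·3 = 4 + 6 = 10.
|u| = √(4² + 2²) = √20, |v| = √(1² + 3²) = √10, so |u||v| = √(20·10) = √200.
cos θ = (u·v)/(|u||v|) = 10/√200 ≈ 0.707107
θ = arccos(0.707107) ≈ 45°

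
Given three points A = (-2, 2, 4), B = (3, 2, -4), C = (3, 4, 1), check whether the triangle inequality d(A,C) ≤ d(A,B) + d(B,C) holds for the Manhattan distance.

d(A,B) = 5 + 0 + 8 = 13, d(B,C) = 0 + 2 + 5 = 7, d(A,C) = 5 + 2 + 3 = 10.
d(A,C) = 10 ≤ 13 + 7 = 20. Triangle inequality is satisfied.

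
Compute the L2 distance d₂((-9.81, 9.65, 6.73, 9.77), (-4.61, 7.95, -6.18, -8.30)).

√(Σ(x_i - y_i)²) = √((-9.81 - (-4.61))² + (9.65 - 7.95)² + (6.73 - (-6.18))² + (9.77 - (-8.3))²)
= √((-5.2)² + 1.7² + 12.91² + 18.07²) = √(27.04 + 2.89 + 166.6681 + 326.5249) = √523.123 ≈ 22.8719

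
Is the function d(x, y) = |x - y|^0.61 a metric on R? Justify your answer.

Yes. With 0 < p = 0.61 ≤ 1, d(x,y) = |x-y|^0.61 is a metric on R. Non-negativity and symmetry are immediate; |x-y|^0.61 = 0 ⟺ |x-y| = 0 ⟺ x = y. For the triangle inequality, the function t ↦ t^0.61 is subadditive on [0,∞) when p ≤ 1, so |x-z|^0.61 ≤ (|x-y| + |y-z|)^0.61 ≤ |x-y|^0.61 + |y-z|^0.61.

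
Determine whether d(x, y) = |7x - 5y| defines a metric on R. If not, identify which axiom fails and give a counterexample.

No. d fails symmetry: d(9, 1) = |7·9 - 5·1| = |58| = 58, but d(1, 9) = |7·1 - 5·9| = |-38| = 38. Since 58 ≠ 38, d(x,y) ≠ d(y,x) in general.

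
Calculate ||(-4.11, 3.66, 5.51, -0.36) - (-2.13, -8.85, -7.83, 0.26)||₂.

√(Σ(x_i - y_i)²) = √((-4.11 - (-2.13))² + (3.66 - (-8.85))² + (5.51 - (-7.83))² + (-0.36 - 0.26)²)
= √((-1.98)² + 12.51² + 13.34² + (-0.62)²) = √(3.9204 + 156.5001 + 177.9556 + 0.3844) = √338.7605 ≈ 18.4054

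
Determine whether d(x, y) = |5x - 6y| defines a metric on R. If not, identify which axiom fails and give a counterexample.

No. d fails symmetry: d(7, 3) = |5·7 - 6·3| = |17| = 17, but d(3, 7) = |5·3 - 6·7| = |-27| = 27. Since 17 ≠ 27, d(x,y) ≠ d(y,x) in general.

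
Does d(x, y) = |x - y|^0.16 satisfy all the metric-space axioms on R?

Yes. With 0 < p = 0.16 ≤ 1, d(x,y) = |x-y|^0.16 is a metric on R. Non-negativity and symmetry are immediate; |x-y|^0.16 = 0 ⟺ |x-y| = 0 ⟺ x = y. For the triangle inequality, the function t ↦ t^0.16 is subadditive on [0,∞) when p ≤ 1, so |x-z|^0.16 ≤ (|x-y| + |y-z|)^0.16 ≤ |x-y|^0.16 + |y-z|^0.16.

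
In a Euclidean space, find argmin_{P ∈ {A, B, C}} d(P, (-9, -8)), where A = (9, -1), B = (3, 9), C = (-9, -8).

Distances: d(A) ≈ 19.3132, d(B) ≈ 20.8087, d(C) = 0. Nearest: C = (-9, -8) with distance 0.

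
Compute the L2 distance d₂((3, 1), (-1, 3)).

√(Σ(x_i - y_i)²) = √((3 - (-1))² + (1 - 3)²)
= √(4² + (-2)²) = √(16 + 4) = √20 ≈ 4.4721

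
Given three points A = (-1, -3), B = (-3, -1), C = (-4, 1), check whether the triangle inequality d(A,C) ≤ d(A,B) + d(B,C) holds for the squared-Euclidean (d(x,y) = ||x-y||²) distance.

d(A,B) = 2² + 2² = 8, d(B,C) = 1² + 2² = 5, d(A,C) = 3² + 4² = 25.
d(A,C) = 25 > 8 + 5 = 13. Triangle inequality is VIOLATED. (Squared-Euclidean is not a metric — this is a counterexample.)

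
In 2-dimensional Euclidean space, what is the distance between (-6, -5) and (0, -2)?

√(Σ(x_i - y_i)²) = √((-6 - 0)² + (-5 - (-2))²)
= √((-6)² + (-3)²) = √(36 + 9) = √45 ≈ 6.7082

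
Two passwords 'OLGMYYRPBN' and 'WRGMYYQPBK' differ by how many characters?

Differing positions: 1, 2, 7, 10. Hamming distance = 4.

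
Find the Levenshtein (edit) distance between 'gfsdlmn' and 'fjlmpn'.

Let D[i][j] be the edit distance between the first i characters of 'gfsdlmn' and the first j characters of 'fjlmpn', with D[i][0] = i, D[0][j] = j, and D[i][j] = D[i-1][j-1] if the characters match, else 1 + min(D[i-1][j], D[i][j-1], D[i-1][j-1]). Filling the table (rows: prefixes of 'gfsdlmn', columns: prefixes of 'fjlmpn'):
     ε  f  j  l  m  p  n
  ε  0  1  2  3  4  5  6
  g  1  1  2  3  4  5  6
  f  2  1  2  3  4  5  6
  s  3  2  2  3  4  5  6
  d  4  3  3  3  4  5  6
  l  5  4  4  3  4  5  6
  m  6  5  5  4  3  4  5
  n  7  6  6  5  4  4  4
The bottom-right entry gives D[7][6] = 4, so no sequence of fewer than 4 edits works. Backtracking through the table gives one optimal edit sequence (4 edits):
  gfsdlmn → fsdlmn (del g @1)
  fsdlmn → fdlmn (del s @2)
  fdlmn → fjlmn (sub d→j @2)
  fjlmn → fjlmpn (ins p @5)
Edit distance = 4.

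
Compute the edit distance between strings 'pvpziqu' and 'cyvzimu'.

Let D[i][j] be the edit distance between the first i characters of 'pvpziqu' and the first j characters of 'cyvzimu', with D[i][0] = i, D[0][j] = j, and D[i][j] = D[i-1][j-1] if the characters match, else 1 + min(D[i-1][j], D[i][j-1], D[i-1][j-1]). Filling the table (rows: prefixes of 'pvpziqu', columns: prefixes of 'cyvzimu'):
     ε  c  y  v  z  i  m  u
  ε  0  1  2  3  4  5  6  7
  p  1  1  2  3  4  5  6  7
  v  2  2  2  2  3  4  5  6
  p  3  3  3  3  3  4  5  6
  z  4  4  4  4  3  4  5  6
  i  5  5  5  5  4  3  4  5
  q  6  6  6  6  5  4  4  5
  u  7  7  7  7  6  5  5  4
The bottom-right entry gives D[7][7] = 4, so no sequence of fewer than 4 edits works. Backtracking through the table gives one optimal edit sequence (4 edits):
  pvpziqu → cvpziqu (sub p→c @1)
  cvpziqu → cypziqu (sub v→y @2)
  cypziqu → cyvziqu (sub p→v @3)
  cyvziqu → cyvzimu (sub q→m @6)
Edit distance = 4.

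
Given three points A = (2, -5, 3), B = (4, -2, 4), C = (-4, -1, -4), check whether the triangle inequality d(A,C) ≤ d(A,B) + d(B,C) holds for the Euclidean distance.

d(A,B) = √(2² + 3² + 1²) = √14 ≈ 3.7417, d(B,C) = √(8² + 1² + 8²) = √129 ≈ 11.3578, d(A,C) = √(6² + 4² + 7²) = √101 ≈ 10.0499.
d(A,C) ≈ 10.0499 ≤ 3.7417 + 11.3578 = 15.0995. Triangle inequality is satisfied.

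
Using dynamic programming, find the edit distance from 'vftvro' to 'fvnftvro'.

Let D[i][j] be the edit distance between the first i characters of 'vftvro' and the first j characters of 'fvnftvro', with D[i][0] = i, D[0][j] = j, and D[i][j] = D[i-1][j-1] if the characters match, else 1 + min(D[i-1][j], D[i][j-1], D[i-1][j-1]). Filling the table (rows: prefixes of 'vftvro', columns: prefixes of 'fvnftvro'):
     ε  f  v  n  f  t  v  r  o
  ε  0  1  2  3  4  5  6  7  8
  v  1  1  1  2  3  4  5  6  7
  f  2  1  2  2  2  3  4  5  6
  t  3  2  2  3  3  2  3  4  5
  v  4  3  2  3  4  3  2  3  4
  r  5  4  3  3  4  4  3  2  3
  o  6  5  4  4  4  5  4  3  2
The bottom-right entry gives D[6][8] = 2, so no sequence of fewer than 2 edits works. Backtracking through the table gives one optimal edit sequence (2 edits):
  vftvro → fvftvro (ins f @1)
  fvftvro → fvnftvro (ins n @3)
Edit distance = 2.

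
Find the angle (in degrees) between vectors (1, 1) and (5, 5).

With u = (1, 1), v = (5, 5):
u·v = 1·5 + 1·5 = 5 + 5 = 10.
|u| = √(1² + 1²) = √2, |v| = √(5² + 5²) = √50, so |u||v| = √(2·50) = √100 = 10.
cos θ = (u·v)/(|u||v|) = 10/10 = 1 (the vectors are parallel, pointing the same way)
θ = arccos(1) = 0°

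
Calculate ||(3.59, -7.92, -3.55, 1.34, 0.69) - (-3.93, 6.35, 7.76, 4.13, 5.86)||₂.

√(Σ(x_i - y_i)²) = √((3.59 - (-3.93))² + (-7.92 - 6.35)² + (-3.55 - 7.76)² + (1.34 - 4.13)² + (0.69 - 5.86)²)
= √(7.52² + (-14.27)² + (-11.31)² + (-2.79)² + (-5.17)²) = √(56.5504 + 203.6329 + 127.9161 + 7.7841 + 26.7289) = √422.6124 ≈ 20.5575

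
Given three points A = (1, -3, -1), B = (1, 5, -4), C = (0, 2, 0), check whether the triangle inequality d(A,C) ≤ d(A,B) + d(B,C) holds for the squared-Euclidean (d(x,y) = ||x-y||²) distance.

d(A,B) = 0² + 8² + 3² = 73, d(B,C) = 1² + 3² + 4² = 26, d(A,C) = 1² + 5² + 1² = 27.
d(A,C) = 27 ≤ 73 + 26 = 99. Triangle inequality is satisfied.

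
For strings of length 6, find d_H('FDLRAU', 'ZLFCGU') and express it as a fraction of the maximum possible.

Differing positions: 1, 2, 3, 4, 5. Hamming distance = 5. The maximum possible Hamming distance for length-6 strings is 6, so d_H/6 = 5/6 ≈ 0.8333.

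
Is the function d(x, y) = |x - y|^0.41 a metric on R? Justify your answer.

Yes. With 0 < p = 0.41 ≤ 1, d(x,y) = |x-y|^0.41 is a metric on R. Non-negativity and symmetry are immediate; |x-y|^0.41 = 0 ⟺ |x-y| = 0 ⟺ x = y. For the triangle inequality, the function t ↦ t^0.41 is subadditive on [0,∞) when p ≤ 1, so |x-z|^0.41 ≤ (|x-y| + |y-z|)^0.41 ≤ |x-y|^0.41 + |y-z|^0.41.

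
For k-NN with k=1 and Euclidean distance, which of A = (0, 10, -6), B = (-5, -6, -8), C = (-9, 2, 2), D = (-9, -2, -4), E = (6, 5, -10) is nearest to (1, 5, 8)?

Distances: d(A) ≈ 14.8997, d(B) ≈ 20.3224, d(C) ≈ 12.0416, d(D) ≈ 17.1172, d(E) ≈ 18.6815. Nearest: C = (-9, 2, 2) with distance 12.0416.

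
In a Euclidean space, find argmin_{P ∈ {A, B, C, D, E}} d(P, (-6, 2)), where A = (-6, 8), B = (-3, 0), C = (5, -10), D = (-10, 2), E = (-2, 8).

Distances: d(A) = 6, d(B) ≈ 3.6056, d(C) ≈ 16.2788, d(D) = 4, d(E) ≈ 7.2111. Nearest: B = (-3, 0) with distance 3.6056.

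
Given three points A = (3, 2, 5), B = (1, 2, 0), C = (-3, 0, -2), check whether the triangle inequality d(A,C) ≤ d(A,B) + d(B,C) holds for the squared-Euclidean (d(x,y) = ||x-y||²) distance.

d(A,B) = 2² + 0² + 5² = 29, d(B,C) = 4² + 2² + 2² = 24, d(A,C) = 6² + 2² + 7² = 89.
d(A,C) = 89 > 29 + 24 = 53. Triangle inequality is VIOLATED. (Squared-Euclidean is not a metric — this is a counterexample.)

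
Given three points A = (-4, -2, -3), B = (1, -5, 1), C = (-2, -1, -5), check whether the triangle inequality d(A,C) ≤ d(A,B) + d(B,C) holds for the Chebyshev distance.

d(A,B) = max(5, 3, 4) = 5, d(B,C) = max(3, 4, 6) = 6, d(A,C) = max(2, 1, 2) = 2.
d(A,C) = 2 ≤ 5 + 6 = 11. Triangle inequality is satisfied.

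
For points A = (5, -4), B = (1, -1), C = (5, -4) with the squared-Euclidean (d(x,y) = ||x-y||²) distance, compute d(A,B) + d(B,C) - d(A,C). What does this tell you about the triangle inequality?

d(A,B) = 4² + 3² = 25, d(B,C) = 4² + 3² = 25, d(A,C) = 0² + 0² = 0.
d(A,B) + d(B,C) - d(A,C) = 25 + 25 - 0 = 50 - 0 = 50. This is ≥ 0, so the triangle inequality holds for these points.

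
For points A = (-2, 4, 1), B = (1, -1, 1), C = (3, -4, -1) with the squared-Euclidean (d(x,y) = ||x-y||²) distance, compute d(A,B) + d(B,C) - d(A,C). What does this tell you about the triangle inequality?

d(A,B) = 3² + 5² + 0² = 34, d(B,C) = 2² + 3² + 2² = 17, d(A,C) = 5² + 8² + 2² = 93.
d(A,B) + d(B,C) - d(A,C) = 34 + 17 - 93 = 51 - 93 = -42. This is < 0, so the triangle inequality FAILS for these points (squared-Euclidean is not a metric).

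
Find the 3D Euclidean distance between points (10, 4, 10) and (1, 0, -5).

√(Σ(x_i - y_i)²) = √((10 - 1)² + (4 - 0)² + (10 - (-5))²)
= √(9² + 4² + 15²) = √(81 + 16 + 225) = √322 ≈ 17.9444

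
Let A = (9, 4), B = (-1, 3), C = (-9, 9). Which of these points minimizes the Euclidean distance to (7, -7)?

Distances: d(A) ≈ 11.1803, d(B) ≈ 12.8062, d(C) ≈ 22.6274. Nearest: A = (9, 4) with distance 11.1803.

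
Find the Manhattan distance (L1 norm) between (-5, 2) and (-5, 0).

Σ|x_i - y_i| = |-5 - (-5)| + |2 - 0| = 0 + 2 = 2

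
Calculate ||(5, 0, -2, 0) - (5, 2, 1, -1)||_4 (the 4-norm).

(Σ|x_i - y_i|^4)^(1/4) = (|5 - 5|^4 + |0 - 2|^4 + |-2 - 1|^4 + |0 - (-1)|^4)^(1/4)
= (0^4 + 2^4 + 3^4 + 1^4)^(1/4) = (0 + 16 + 81 + 1)^(1/4) = (98)^(1/4) ≈ 3.1463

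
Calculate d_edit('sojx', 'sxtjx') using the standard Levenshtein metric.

Let D[i][j] be the edit distance between the first i characters of 'sojx' and the first j characters of 'sxtjx', with D[i][0] = i, D[0][j] = j, and D[i][j] = D[i-1][j-1] if the characters match, else 1 + min(D[i-1][j], D[i][j-1], D[i-1][j-1]). Filling the table (rows: prefixes of 'sojx', columns: prefixes of 'sxtjx'):
     ε  s  x  t  j  x
  ε  0  1  2  3  4  5
  s  1  0  1  2  3  4
  o  2  1  1  2  3  4
  j  3  2  2  2  2  3
  x  4  3  2  3  3  2
The bottom-right entry gives D[4][5] = 2, so no sequence of fewer than 2 edits works. Backtracking through the table gives one optimal edit sequence (2 edits):
  sojx → sxojx (ins x @2)
  sxojx → sxtjx (sub o→t @3)
Edit distance = 2.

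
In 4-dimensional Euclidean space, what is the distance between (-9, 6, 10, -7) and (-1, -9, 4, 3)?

√(Σ(x_i - y_i)²) = √((-9 - (-1))² + (6 - (-9))² + (10 - 4)² + (-7 - 3)²)
= √((-8)² + 15² + 6² + (-10)²) = √(64 + 225 + 36 + 100) = √425 ≈ 20.6155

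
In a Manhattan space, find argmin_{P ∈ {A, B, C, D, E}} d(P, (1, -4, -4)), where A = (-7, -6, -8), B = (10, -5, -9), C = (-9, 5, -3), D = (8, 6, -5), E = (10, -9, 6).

Distances: d(A) = 14, d(B) = 15, d(C) = 20, d(D) = 18, d(E) = 24. Nearest: A = (-7, -6, -8) with distance 14.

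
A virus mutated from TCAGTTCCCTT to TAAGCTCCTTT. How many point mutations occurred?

Differing positions: 2, 5, 9. Hamming distance = 3.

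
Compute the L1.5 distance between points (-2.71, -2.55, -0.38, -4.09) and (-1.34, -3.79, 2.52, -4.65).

(Σ|x_i - y_i|^1.5)^(1/1.5) = (|-2.71 - (-1.34)|^1.5 + |-2.55 - (-3.79)|^1.5 + |-0.38 - 2.52|^1.5 + |-4.09 - (-4.65)|^1.5)^(1/1.5)
= (1.37^1.5 + 1.24^1.5 + 2.9^1.5 + 0.56^1.5)^(1/1.5) ≈ (1.6035 + 1.3808 + 4.9385 + 0.4191)^(1/1.5) = (8.3419)^(1/1.5) ≈ 4.1132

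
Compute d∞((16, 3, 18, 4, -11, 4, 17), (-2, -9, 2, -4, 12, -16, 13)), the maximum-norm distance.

max(|x_i - y_i|) = max(|16 - (-2)|, |3 - (-9)|, |18 - 2|, |4 - (-4)|, |-11 - 12|, |4 - (-16)|, |17 - 13|) = max(18, 12, 16, 8, 23, 20, 4) = 23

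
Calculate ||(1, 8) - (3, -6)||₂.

√(Σ(x_i - y_i)²) = √((1 - 3)² + (8 - (-6))²)
= √((-2)² + 14²) = √(4 + 196) = √200 ≈ 14.1421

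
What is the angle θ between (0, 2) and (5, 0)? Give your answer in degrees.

With u = (0, 2), v = (5, 0):
u·v = 0·5 + 2·0 = 0 + 0 = 0.
|u| = √(0² + 2²) = √4, |v| = √(5² + 0²) = √25, so |u||v| = √(4·25) = √100 = 10.
cos θ = (u·v)/(|u||v|) = 0/10 = 0 (the vectors are orthogonal)
θ = arccos(0) = 90°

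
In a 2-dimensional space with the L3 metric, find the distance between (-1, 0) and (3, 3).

(Σ|x_i - y_i|^3)^(1/3) = (|-1 - 3|^3 + |0 - 3|^3)^(1/3)
= (4^3 + 3^3)^(1/3) = (64 + 27)^(1/3) = (91)^(1/3) ≈ 4.4979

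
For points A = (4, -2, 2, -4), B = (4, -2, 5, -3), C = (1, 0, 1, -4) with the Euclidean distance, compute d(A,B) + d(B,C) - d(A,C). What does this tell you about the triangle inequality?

d(A,B) = √(0² + 0² + 3² + 1²) = √10 ≈ 3.1623, d(B,C) = √(3² + 2² + 4² + 1²) = √30 ≈ 5.4772, d(A,C) = √(3² + 2² + 1² + 0²) = √14 ≈ 3.7417.
d(A,B) + d(B,C) - d(A,C) = 3.1623 + 5.4772 - 3.7417 = 8.6395 - 3.7417 = 4.8978 (to 4 decimal places). This is ≥ 0, so the triangle inequality holds for these points.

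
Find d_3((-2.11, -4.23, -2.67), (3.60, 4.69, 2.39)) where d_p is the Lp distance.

(Σ|x_i - y_i|^3)^(1/3) = (|-2.11 - 3.6|^3 + |-4.23 - 4.69|^3 + |-2.67 - 2.39|^3)^(1/3)
= (5.71^3 + 8.92^3 + 5.06^3)^(1/3) ≈ (186.1694 + 709.7323 + 129.5542)^(1/3) = (1025.4559)^(1/3) ≈ 10.0841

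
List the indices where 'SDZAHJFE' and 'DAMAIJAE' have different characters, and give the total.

Differing positions: 1, 2, 3, 5, 7. Hamming distance = 5.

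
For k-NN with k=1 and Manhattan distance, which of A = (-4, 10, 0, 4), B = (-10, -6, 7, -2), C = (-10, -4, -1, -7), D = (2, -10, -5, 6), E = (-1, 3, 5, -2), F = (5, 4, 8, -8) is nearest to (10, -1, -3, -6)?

Distances: d(A) = 38, d(B) = 39, d(C) = 26, d(D) = 31, d(E) = 27, d(F) = 23. Nearest: F = (5, 4, 8, -8) with distance 23.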